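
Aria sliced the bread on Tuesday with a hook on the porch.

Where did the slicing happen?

on the porch

'on the porch' marks the location of the slicing event.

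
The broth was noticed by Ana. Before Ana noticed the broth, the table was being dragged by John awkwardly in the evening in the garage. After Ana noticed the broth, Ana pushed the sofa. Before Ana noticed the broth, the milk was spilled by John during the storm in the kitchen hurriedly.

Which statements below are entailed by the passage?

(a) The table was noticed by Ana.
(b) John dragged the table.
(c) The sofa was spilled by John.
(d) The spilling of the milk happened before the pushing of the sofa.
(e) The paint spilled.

(b), (d)

(a) Not entailed — Ana noticed the broth, not the table; the table belongs to the dragging event.
(b) Entailed — 'drag' is an activity; 'was dragging' entails that some dragging happened, so 'dragged' holds.
(c) Not entailed — John spilled the milk, not the sofa; the sofa belongs to the pushing event.
(d) Entailed — the narrative places the spilling before the pushing.
(e) Not entailed — the milk is what spilled, not the paint.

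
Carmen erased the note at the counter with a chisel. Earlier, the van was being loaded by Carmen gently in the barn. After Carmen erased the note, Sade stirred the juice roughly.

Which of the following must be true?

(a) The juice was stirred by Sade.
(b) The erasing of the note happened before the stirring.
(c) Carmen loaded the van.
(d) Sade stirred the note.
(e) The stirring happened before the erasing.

(a), (b)

(a) Entailed — the original entails any weakening of itself; this just drops 'roughly'.
(b) Entailed — the narrative places the erasing before the stirring.
(c) Not entailed — 'was loading' is progressive on an accomplishment; it does not entail the completed 'loaded'.
(d) Not entailed — Sade stirred the juice, not the note; the note belongs to the erasing event.
(e) Not entailed — the narrative places the erasing before the stirring, not after.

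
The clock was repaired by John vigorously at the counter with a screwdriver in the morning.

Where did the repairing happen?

'at the counter' marks the location of the repairing event.

at the counter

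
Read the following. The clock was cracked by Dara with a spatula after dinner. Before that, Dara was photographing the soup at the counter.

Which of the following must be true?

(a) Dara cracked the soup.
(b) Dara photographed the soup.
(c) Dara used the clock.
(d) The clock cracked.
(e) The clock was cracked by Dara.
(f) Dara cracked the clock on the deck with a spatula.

(d), (e)

(a) Not entailed — Dara cracked the clock, not the soup; the soup belongs to the photographing event.
(b) Not entailed — 'was photographing' is progressive on an accomplishment; it does not entail the completed 'photographed'.
(c) Not entailed — the clock is the patient, not an instrument — Dara used a spatula.
(d) Entailed — 'Dara cracked the clock' is causative; it entails the inchoative 'the clock cracked'.
(e) Entailed — the original entails any weakening of itself; this just drops 'with a spatula', 'after dinner'.
(f) Not entailed — 'on the deck' adds information not in the original event.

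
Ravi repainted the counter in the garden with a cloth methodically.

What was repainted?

'the counter' marks the patient of the repainting event.

the counter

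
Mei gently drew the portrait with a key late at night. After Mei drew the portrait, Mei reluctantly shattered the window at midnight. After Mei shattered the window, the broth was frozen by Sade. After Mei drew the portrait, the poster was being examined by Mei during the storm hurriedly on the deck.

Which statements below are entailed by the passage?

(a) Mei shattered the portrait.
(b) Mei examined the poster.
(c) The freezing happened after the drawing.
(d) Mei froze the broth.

(a) Not entailed — Mei shattered the window, not the portrait; the portrait belongs to the drawing event.
(b) Entailed — 'examine' is an activity; 'was examining' entails that some examining happened, so 'examined' holds.
(c) Entailed — the narrative places the drawing before the freezing.
(d) Not entailed — the passage has Sade freezing the broth, not Mei.

(b), (c)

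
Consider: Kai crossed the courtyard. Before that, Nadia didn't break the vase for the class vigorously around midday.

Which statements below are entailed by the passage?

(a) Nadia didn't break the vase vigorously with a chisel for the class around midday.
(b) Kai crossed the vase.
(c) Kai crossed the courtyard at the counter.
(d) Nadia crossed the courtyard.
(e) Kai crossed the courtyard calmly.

(a) Entailed — under negation, adding a further restriction is entailed: if no such breaking event occurred, none occurred with a chisel either.
(b) Not entailed — Kai crossed the courtyard, not the vase; the vase belongs to the breaking event.
(c) Not entailed — 'at the counter' adds information not in the original event.
(d) Not entailed — the passage has Kai crossing the courtyard, not Nadia.
(e) Not entailed — 'calmly' adds information not in the original event.

(a)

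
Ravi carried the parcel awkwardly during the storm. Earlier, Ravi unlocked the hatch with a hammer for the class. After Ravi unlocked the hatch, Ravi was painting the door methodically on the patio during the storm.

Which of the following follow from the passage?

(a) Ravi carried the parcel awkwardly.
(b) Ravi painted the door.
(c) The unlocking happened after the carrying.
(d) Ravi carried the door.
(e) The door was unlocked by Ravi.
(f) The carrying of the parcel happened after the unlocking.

(a) Entailed — this follows by dropping conjuncts from the carrying event's description.
(b) Not entailed — 'was painting' is progressive on an accomplishment; it does not entail the completed 'painted'.
(c) Not entailed — the narrative places the unlocking before the carrying, not after.
(d) Not entailed — Ravi carried the parcel, not the door; the door belongs to the painting event.
(e) Not entailed — Ravi unlocked the hatch, not the door; the door belongs to the painting event.
(f) Entailed — the narrative places the unlocking before the carrying.

(a), (f)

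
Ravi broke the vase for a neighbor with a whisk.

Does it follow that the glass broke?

no

Nothing is said about any glass; only the vase is affected.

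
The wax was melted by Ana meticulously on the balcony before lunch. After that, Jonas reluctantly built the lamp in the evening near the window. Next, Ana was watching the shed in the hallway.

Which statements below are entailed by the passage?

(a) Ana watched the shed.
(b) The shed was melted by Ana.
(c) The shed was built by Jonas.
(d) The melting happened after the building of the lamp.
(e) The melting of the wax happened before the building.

(a) Entailed — 'watch' is an activity; 'was watching' entails that some watching happened, so 'watched' holds.
(b) Not entailed — Ana melted the wax, not the shed; the shed belongs to the watching event.
(c) Not entailed — Jonas built the lamp, not the shed; the shed belongs to the watching event.
(d) Not entailed — the narrative places the melting before the building, not after.
(e) Entailed — the narrative places the melting before the building.

(a), (e)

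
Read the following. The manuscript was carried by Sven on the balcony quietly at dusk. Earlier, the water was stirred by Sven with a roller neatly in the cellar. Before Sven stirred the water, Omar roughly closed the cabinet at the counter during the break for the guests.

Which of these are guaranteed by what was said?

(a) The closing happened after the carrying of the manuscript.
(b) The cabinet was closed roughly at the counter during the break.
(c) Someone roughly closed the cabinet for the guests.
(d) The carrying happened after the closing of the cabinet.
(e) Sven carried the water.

(a) Not entailed — the narrative places the closing before the carrying, not after.
(b) Entailed — this follows by dropping conjuncts from the closing event's description.
(c) Entailed — every conjunct here is already in the original closing event.
(d) Entailed — the narrative places the closing before the carrying.
(e) Not entailed — Sven carried the manuscript, not the water; the water belongs to the stirring event.

(b), (c), (d)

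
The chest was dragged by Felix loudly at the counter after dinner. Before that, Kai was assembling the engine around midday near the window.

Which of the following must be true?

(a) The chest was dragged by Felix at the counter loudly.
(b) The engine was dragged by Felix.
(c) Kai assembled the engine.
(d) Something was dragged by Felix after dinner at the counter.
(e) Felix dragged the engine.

(a) Entailed — every conjunct here is already in the original dragging event.
(b) Not entailed — Felix dragged the chest, not the engine; the engine belongs to the assembling event.
(c) Not entailed — 'was assembling' is progressive on an accomplishment; it does not entail the completed 'assembled'.
(d) Entailed — dropping 'loudly' and generalizing the patient leaves a sub-description the original still satisfies.
(e) Not entailed — Felix dragged the chest, not the engine; the engine belongs to the assembling event.

(a), (d)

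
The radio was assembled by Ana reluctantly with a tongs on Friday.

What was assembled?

'the radio' marks the patient of the assembling event.

the radio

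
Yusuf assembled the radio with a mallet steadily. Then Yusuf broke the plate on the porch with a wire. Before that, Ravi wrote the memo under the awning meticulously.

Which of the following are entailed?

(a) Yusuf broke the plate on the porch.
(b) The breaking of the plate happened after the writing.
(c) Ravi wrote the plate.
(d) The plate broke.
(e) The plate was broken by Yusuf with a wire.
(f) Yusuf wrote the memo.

(a) Entailed — dropping 'with a wire' leaves a sub-description the original still satisfies.
(b) Entailed — the narrative places the writing before the breaking.
(c) Not entailed — Ravi wrote the memo, not the plate; the plate belongs to the breaking event.
(d) Entailed — 'Yusuf broke the plate' is causative; it entails the inchoative 'the plate broke'.
(e) Entailed — this follows by dropping conjuncts from the breaking event's description.
(f) Not entailed — the passage has Ravi writing the memo, not Yusuf.

(a), (b), (d), (e)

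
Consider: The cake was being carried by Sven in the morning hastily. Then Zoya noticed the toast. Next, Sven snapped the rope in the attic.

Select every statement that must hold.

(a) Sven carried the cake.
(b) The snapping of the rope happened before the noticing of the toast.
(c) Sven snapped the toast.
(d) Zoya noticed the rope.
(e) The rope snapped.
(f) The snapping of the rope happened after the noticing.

(a), (e), (f)

(a) Entailed — 'carry' is an activity; 'was carrying' entails that some carrying happened, so 'carried' holds.
(b) Not entailed — the narrative places the noticing before the snapping, not after.
(c) Not entailed — Sven snapped the rope, not the toast; the toast belongs to the noticing event.
(d) Not entailed — Zoya noticed the toast, not the rope; the rope belongs to the snapping event.
(e) Entailed — 'Sven snapped the rope' is causative; it entails the inchoative 'the rope snapped'.
(f) Entailed — the narrative places the noticing before the snapping.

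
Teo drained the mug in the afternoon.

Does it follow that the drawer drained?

Nothing is said about any drawer; only the mug is affected.

no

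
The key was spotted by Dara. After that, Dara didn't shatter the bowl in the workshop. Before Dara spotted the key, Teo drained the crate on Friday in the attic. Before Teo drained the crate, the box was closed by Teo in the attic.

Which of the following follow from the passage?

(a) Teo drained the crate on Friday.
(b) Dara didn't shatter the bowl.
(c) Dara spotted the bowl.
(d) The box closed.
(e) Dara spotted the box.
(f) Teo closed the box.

(a) Entailed — dropping 'in the attic' leaves a sub-description the original still satisfies.
(b) Not entailed — dropping 'in the workshop' under negation is not valid — the original leaves open that Dara shattered the bowl some other way.
(c) Not entailed — Dara spotted the key, not the bowl; the bowl belongs to the shattering event.
(d) Entailed — 'Teo closed the box' is causative; it entails the inchoative 'the box closed'.
(e) Not entailed — Dara spotted the key, not the box; the box belongs to the closing event.
(f) Entailed — dropping 'in the attic' leaves a sub-description the original still satisfies.

(a), (d), (f)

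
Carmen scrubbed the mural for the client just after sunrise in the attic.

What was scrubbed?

the mural

'the mural' marks the patient of the scrubbing event.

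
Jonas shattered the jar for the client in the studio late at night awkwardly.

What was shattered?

'the jar' marks the patient of the shattering event.

the jar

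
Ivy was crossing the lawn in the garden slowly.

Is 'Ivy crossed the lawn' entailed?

'was crossing' is progressive; for an accomplishment like 'cross the lawn', it doesn't entail completion.

no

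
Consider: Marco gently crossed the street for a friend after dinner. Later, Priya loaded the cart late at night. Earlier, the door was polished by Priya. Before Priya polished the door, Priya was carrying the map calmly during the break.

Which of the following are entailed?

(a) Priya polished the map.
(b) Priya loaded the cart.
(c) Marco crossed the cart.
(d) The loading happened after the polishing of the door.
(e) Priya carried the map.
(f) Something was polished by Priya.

(a) Not entailed — Priya polished the door, not the map; the map belongs to the carrying event.
(b) Entailed — every conjunct here is already in the original loading event.
(c) Not entailed — Marco crossed the street, not the cart; the cart belongs to the loading event.
(d) Entailed — the narrative places the polishing before the loading.
(e) Entailed — 'carry' is an activity; 'was carrying' entails that some carrying happened, so 'carried' holds.
(f) Entailed — generalizing the patient leaves a sub-description the original still satisfies.

(b), (d), (e), (f)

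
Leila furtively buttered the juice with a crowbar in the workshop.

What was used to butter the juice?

a crowbar

'with a crowbar' marks the instrument of the buttering event.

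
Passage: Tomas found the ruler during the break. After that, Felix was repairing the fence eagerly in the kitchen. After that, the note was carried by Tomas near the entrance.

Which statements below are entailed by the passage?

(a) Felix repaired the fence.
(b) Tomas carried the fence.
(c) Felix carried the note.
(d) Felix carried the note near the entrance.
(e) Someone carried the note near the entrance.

(a) Not entailed — 'was repairing' is progressive on an accomplishment; it does not entail the completed 'repaired'.
(b) Not entailed — Tomas carried the note, not the fence; the fence belongs to the repairing event.
(c) Not entailed — the passage has Tomas carrying the note, not Felix.
(d) Not entailed — the passage has Tomas carrying the note, not Felix.
(e) Entailed — this follows by dropping conjuncts from the carrying event's description.

(e)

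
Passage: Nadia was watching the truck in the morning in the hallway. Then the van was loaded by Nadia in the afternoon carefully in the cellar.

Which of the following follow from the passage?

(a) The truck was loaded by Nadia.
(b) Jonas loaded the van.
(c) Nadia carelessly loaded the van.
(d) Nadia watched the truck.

(d)

(a) Not entailed — Nadia loaded the van, not the truck; the truck belongs to the watching event.
(b) Not entailed — the passage has Nadia loading the van, not Jonas.
(c) Not entailed — 'carelessly' adds a manner not in (and inconsistent with) the original.
(d) Entailed — 'watch' is an activity; 'was watching' entails that some watching happened, so 'watched' holds.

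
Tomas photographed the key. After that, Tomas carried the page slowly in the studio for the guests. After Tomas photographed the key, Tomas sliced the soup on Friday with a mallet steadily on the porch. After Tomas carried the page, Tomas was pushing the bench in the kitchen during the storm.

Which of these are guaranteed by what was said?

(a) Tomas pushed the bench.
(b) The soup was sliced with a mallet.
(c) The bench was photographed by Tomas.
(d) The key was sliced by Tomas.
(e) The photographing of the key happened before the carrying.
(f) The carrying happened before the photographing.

(a), (b), (e)

(a) Entailed — 'push' is an activity; 'was pushing' entails that some pushing happened, so 'pushed' holds.
(b) Entailed — dropping 'on the porch', 'on Friday', 'steadily' and generalizing the agent leaves a sub-description the original still satisfies.
(c) Not entailed — Tomas photographed the key, not the bench; the bench belongs to the pushing event.
(d) Not entailed — Tomas sliced the soup, not the key; the key belongs to the photographing event.
(e) Entailed — the narrative places the photographing before the carrying.
(f) Not entailed — the narrative places the photographing before the carrying, not after.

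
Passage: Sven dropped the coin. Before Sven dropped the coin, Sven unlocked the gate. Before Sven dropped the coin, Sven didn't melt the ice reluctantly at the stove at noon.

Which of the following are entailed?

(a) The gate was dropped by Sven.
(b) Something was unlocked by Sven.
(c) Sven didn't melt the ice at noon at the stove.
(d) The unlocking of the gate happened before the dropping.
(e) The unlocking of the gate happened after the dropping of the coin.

(a) Not entailed — Sven dropped the coin, not the gate; the gate belongs to the unlocking event.
(b) Entailed — every conjunct here is already in the original unlocking event.
(c) Not entailed — dropping 'reluctantly' under negation is not valid — the original leaves open that Sven melted the ice some other way.
(d) Entailed — the narrative places the unlocking before the dropping.
(e) Not entailed — the narrative places the unlocking before the dropping, not after.

(b), (d)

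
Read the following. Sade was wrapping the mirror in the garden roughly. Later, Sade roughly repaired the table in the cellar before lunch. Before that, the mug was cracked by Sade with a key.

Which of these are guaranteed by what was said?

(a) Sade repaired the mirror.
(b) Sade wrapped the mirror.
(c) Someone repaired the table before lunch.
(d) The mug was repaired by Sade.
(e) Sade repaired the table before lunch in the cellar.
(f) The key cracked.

(c), (e)

(a) Not entailed — Sade repaired the table, not the mirror; the mirror belongs to the wrapping event.
(b) Not entailed — 'was wrapping' is progressive on an accomplishment; it does not entail the completed 'wrapped'.
(c) Entailed — every conjunct here is already in the original repairing event.
(d) Not entailed — Sade repaired the table, not the mug; the mug belongs to the cracking event.
(e) Entailed — the original entails any weakening of itself; this just drops 'roughly'.
(f) Not entailed — the mug is what cracked, not the key.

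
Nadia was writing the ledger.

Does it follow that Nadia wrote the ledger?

no

'was writing' is progressive; for an accomplishment like 'write the ledger', it doesn't entail completion.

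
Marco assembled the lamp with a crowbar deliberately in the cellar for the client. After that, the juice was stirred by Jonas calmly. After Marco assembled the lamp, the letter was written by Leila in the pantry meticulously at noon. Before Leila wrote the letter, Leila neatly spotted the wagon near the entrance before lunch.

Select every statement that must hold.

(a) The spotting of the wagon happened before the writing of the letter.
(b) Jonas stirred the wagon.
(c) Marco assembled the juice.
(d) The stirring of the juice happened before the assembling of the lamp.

(a) Entailed — the narrative places the spotting before the writing.
(b) Not entailed — Jonas stirred the juice, not the wagon; the wagon belongs to the spotting event.
(c) Not entailed — Marco assembled the lamp, not the juice; the juice belongs to the stirring event.
(d) Not entailed — the narrative places the assembling before the stirring, not after.

(a)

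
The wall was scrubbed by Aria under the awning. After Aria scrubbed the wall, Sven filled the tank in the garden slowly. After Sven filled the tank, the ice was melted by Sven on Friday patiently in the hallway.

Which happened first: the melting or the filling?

The connectives place the filling before the melting.

the filling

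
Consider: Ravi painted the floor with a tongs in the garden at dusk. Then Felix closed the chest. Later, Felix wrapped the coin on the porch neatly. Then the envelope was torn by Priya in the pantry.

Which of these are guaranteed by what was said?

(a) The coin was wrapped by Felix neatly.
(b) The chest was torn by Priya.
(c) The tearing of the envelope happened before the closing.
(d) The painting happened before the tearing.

(a) Entailed — dropping 'on the porch' leaves a sub-description the original still satisfies.
(b) Not entailed — Priya tore the envelope, not the chest; the chest belongs to the closing event.
(c) Not entailed — the narrative places the closing before the tearing, not after.
(d) Entailed — the narrative places the painting before the tearing.

(a), (d)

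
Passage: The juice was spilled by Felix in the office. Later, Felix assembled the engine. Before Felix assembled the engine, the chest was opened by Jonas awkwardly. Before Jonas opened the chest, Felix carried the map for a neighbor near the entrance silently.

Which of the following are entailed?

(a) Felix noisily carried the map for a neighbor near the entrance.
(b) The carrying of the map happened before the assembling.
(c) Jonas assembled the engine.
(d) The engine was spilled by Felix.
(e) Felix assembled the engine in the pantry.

(b)

(a) Not entailed — 'noisily' adds a manner not in (and inconsistent with) the original.
(b) Entailed — the narrative places the carrying before the assembling.
(c) Not entailed — the passage has Felix assembling the engine, not Jonas.
(d) Not entailed — Felix spilled the juice, not the engine; the engine belongs to the assembling event.
(e) Not entailed — 'in the pantry' adds information not in the original event.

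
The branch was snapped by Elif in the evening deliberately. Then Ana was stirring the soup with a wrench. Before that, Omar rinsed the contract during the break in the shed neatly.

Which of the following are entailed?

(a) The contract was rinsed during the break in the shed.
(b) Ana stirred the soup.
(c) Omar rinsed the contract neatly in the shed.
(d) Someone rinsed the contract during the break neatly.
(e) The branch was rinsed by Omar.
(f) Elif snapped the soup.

(a) Entailed — this follows by dropping conjuncts from the rinsing event's description.
(b) Entailed — 'stir' is an activity; 'was stirring' entails that some stirring happened, so 'stirred' holds.
(c) Entailed — every conjunct here is already in the original rinsing event.
(d) Entailed — this follows by dropping conjuncts from the rinsing event's description.
(e) Not entailed — Omar rinsed the contract, not the branch; the branch belongs to the snapping event.
(f) Not entailed — Elif snapped the branch, not the soup; the soup belongs to the stirring event.

(a), (b), (c), (d)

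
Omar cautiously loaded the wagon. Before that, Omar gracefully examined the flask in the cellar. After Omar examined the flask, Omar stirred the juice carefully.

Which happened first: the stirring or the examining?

The connectives place the examining before the stirring.

the examining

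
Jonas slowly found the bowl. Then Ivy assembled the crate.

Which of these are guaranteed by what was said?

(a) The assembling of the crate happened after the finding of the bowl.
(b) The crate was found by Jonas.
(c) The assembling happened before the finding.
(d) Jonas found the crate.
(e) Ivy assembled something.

(a), (e)

(a) Entailed — the narrative places the finding before the assembling.
(b) Not entailed — Jonas found the bowl, not the crate; the crate belongs to the assembling event.
(c) Not entailed — the narrative places the finding before the assembling, not after.
(d) Not entailed — Jonas found the bowl, not the crate; the crate belongs to the assembling event.
(e) Entailed — this follows by dropping conjuncts from the assembling event's description.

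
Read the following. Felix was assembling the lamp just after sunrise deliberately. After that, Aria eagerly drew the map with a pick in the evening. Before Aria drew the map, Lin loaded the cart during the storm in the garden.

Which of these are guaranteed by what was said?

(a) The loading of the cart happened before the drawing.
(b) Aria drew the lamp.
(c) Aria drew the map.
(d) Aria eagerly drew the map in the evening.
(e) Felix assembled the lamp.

(a) Entailed — the narrative places the loading before the drawing.
(b) Not entailed — Aria drew the map, not the lamp; the lamp belongs to the assembling event.
(c) Entailed — dropping 'with a pick', 'in the evening', 'eagerly' leaves a sub-description the original still satisfies.
(d) Entailed — this follows by dropping conjuncts from the drawing event's description.
(e) Not entailed — 'was assembling' is progressive on an accomplishment; it does not entail the completed 'assembled'.

(a), (c), (d)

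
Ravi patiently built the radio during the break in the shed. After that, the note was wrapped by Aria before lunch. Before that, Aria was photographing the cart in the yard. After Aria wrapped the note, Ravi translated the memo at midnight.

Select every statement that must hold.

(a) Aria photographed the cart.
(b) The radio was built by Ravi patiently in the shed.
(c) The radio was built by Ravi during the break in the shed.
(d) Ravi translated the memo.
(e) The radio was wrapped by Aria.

(b), (c), (d)

(a) Not entailed — 'was photographing' is progressive on an accomplishment; it does not entail the completed 'photographed'.
(b) Entailed — dropping 'during the break' leaves a sub-description the original still satisfies.
(c) Entailed — every conjunct here is already in the original building event.
(d) Entailed — every conjunct here is already in the original translating event.
(e) Not entailed — Aria wrapped the note, not the radio; the radio belongs to the building event.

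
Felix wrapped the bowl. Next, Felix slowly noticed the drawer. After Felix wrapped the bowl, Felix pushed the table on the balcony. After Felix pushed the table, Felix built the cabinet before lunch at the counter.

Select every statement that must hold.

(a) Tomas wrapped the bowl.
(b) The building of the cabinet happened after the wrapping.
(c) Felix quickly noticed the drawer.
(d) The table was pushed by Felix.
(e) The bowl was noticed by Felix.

(a) Not entailed — the passage has Felix wrapping the bowl, not Tomas.
(b) Entailed — the narrative places the wrapping before the building.
(c) Not entailed — 'quickly' adds a manner not in (and inconsistent with) the original.
(d) Entailed — every conjunct here is already in the original pushing event.
(e) Not entailed — Felix noticed the drawer, not the bowl; the bowl belongs to the wrapping event.

(b), (d)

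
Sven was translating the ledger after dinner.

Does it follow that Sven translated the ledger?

no

'was translating' is progressive; for an accomplishment like 'translate the ledger', it doesn't entail completion.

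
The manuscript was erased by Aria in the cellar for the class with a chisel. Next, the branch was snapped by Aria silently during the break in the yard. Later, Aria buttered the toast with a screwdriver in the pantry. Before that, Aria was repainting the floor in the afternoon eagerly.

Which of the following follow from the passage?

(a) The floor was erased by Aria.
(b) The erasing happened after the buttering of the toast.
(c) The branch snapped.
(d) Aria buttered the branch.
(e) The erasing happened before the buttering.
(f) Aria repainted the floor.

(a) Not entailed — Aria erased the manuscript, not the floor; the floor belongs to the repainting event.
(b) Not entailed — the narrative places the erasing before the buttering, not after.
(c) Entailed — 'Aria snapped the branch' is causative; it entails the inchoative 'the branch snapped'.
(d) Not entailed — Aria buttered the toast, not the branch; the branch belongs to the snapping event.
(e) Entailed — the narrative places the erasing before the buttering.
(f) Not entailed — 'was repainting' is progressive on an accomplishment; it does not entail the completed 'repainted'.

(c), (e)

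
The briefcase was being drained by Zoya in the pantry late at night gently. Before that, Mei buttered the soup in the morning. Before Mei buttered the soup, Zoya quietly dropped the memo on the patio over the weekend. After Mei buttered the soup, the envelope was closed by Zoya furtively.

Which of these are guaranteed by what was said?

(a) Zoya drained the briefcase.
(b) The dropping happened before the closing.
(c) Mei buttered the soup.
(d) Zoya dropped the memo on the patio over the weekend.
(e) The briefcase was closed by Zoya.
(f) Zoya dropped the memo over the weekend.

(a) Not entailed — 'was draining' is progressive on an accomplishment; it does not entail the completed 'drained'.
(b) Entailed — the narrative places the dropping before the closing.
(c) Entailed — every conjunct here is already in the original buttering event.
(d) Entailed — this follows by dropping conjuncts from the dropping event's description.
(e) Not entailed — Zoya closed the envelope, not the briefcase; the briefcase belongs to the draining event.
(f) Entailed — this follows by dropping conjuncts from the dropping event's description.

(b), (c), (d), (f)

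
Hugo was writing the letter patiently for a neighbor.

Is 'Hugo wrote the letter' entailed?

no

'was writing' is progressive; for an accomplishment like 'write the letter', it doesn't entail completion.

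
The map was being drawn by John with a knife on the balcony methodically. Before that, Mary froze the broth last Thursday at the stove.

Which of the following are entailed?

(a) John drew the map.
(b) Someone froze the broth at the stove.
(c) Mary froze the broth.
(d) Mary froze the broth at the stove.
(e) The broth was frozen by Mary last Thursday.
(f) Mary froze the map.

(b), (c), (d), (e)

(a) Not entailed — 'was drawing' is progressive on an accomplishment; it does not entail the completed 'drew'.
(b) Entailed — dropping 'last Thursday' and generalizing the agent leaves a sub-description the original still satisfies.
(c) Entailed — dropping 'at the stove', 'last Thursday' leaves a sub-description the original still satisfies.
(d) Entailed — the original entails any weakening of itself; this just drops 'last Thursday'.
(e) Entailed — the original entails any weakening of itself; this just drops 'at the stove'.
(f) Not entailed — Mary froze the broth, not the map; the map belongs to the drawing event.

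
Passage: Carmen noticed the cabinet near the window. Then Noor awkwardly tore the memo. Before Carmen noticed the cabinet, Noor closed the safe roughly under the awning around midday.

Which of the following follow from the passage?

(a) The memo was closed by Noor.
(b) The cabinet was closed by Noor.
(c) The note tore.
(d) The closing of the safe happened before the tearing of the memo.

(d)

(a) Not entailed — Noor closed the safe, not the memo; the memo belongs to the tearing event.
(b) Not entailed — Noor closed the safe, not the cabinet; the cabinet belongs to the noticing event.
(c) Not entailed — the memo is what tore, not the note.
(d) Entailed — the narrative places the closing before the tearing.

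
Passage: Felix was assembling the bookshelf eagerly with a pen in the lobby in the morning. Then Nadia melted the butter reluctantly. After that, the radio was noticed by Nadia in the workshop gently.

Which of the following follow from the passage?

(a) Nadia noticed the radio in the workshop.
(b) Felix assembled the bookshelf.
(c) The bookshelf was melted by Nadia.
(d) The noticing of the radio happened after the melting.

(a) Entailed — every conjunct here is already in the original noticing event.
(b) Not entailed — 'was assembling' is progressive on an accomplishment; it does not entail the completed 'assembled'.
(c) Not entailed — Nadia melted the butter, not the bookshelf; the bookshelf belongs to the assembling event.
(d) Entailed — the narrative places the melting before the noticing.

(a), (d)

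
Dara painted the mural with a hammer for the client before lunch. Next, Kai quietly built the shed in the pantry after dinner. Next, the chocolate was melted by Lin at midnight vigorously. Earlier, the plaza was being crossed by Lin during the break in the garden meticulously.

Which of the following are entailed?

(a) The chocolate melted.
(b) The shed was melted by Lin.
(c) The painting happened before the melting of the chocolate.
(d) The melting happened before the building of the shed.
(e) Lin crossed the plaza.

(a), (c)

(a) Entailed — 'Lin melted the chocolate' is causative; it entails the inchoative 'the chocolate melted'.
(b) Not entailed — Lin melted the chocolate, not the shed; the shed belongs to the building event.
(c) Entailed — the narrative places the painting before the melting.
(d) Not entailed — the narrative places the building before the melting, not after.
(e) Not entailed — 'was crossing' is progressive on an accomplishment; it does not entail the completed 'crossed'.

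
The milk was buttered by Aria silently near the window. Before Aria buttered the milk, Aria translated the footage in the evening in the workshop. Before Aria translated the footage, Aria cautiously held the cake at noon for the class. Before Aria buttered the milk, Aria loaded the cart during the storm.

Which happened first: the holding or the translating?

The connectives place the holding before the translating.

the holding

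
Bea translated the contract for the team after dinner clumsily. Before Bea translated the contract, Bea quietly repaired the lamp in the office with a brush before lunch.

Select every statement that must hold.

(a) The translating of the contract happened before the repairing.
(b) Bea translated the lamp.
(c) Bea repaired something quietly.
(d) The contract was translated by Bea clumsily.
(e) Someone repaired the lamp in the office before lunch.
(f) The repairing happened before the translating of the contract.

(a) Not entailed — the narrative places the repairing before the translating, not after.
(b) Not entailed — Bea translated the contract, not the lamp; the lamp belongs to the repairing event.
(c) Entailed — this follows by dropping conjuncts from the repairing event's description.
(d) Entailed — the original entails any weakening of itself; this just drops 'after dinner', 'for the team'.
(e) Entailed — every conjunct here is already in the original repairing event.
(f) Entailed — the narrative places the repairing before the translating.

(c), (d), (e), (f)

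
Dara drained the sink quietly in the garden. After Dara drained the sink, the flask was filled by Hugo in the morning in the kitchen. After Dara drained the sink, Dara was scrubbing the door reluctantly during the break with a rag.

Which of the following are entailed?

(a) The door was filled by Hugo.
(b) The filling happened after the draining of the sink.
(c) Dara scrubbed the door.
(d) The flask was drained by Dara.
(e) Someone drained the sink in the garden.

(b), (c), (e)

(a) Not entailed — Hugo filled the flask, not the door; the door belongs to the scrubbing event.
(b) Entailed — the narrative places the draining before the filling.
(c) Entailed — 'scrub' is an activity; 'was scrubbing' entails that some scrubbing happened, so 'scrubbed' holds.
(d) Not entailed — Dara drained the sink, not the flask; the flask belongs to the filling event.
(e) Entailed — dropping 'quietly' and generalizing the agent leaves a sub-description the original still satisfies.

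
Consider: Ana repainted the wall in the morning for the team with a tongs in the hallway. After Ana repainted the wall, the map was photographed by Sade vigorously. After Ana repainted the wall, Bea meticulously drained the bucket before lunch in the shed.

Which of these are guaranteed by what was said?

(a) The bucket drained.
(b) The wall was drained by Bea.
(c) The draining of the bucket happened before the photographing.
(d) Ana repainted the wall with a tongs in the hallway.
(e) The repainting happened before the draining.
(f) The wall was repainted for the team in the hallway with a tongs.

(a) Entailed — 'Bea drained the bucket' is causative; it entails the inchoative 'the bucket drained'.
(b) Not entailed — Bea drained the bucket, not the wall; the wall belongs to the repainting event.
(c) Not entailed — the narrative doesn't order the draining relative to the photographing.
(d) Entailed — dropping 'for the team', 'in the morning' leaves a sub-description the original still satisfies.
(e) Entailed — the narrative places the repainting before the draining.
(f) Entailed — every conjunct here is already in the original repainting event.

(a), (d), (e), (f)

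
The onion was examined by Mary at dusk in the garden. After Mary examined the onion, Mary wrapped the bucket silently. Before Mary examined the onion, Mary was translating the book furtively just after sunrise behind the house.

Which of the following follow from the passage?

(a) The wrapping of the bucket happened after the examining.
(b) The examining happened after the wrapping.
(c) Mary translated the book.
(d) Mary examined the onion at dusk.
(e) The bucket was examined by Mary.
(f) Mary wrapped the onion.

(a) Entailed — the narrative places the examining before the wrapping.
(b) Not entailed — the narrative places the examining before the wrapping, not after.
(c) Not entailed — 'was translating' is progressive on an accomplishment; it does not entail the completed 'translated'.
(d) Entailed — this follows by dropping conjuncts from the examining event's description.
(e) Not entailed — Mary examined the onion, not the bucket; the bucket belongs to the wrapping event.
(f) Not entailed — Mary wrapped the bucket, not the onion; the onion belongs to the examining event.

(a), (d)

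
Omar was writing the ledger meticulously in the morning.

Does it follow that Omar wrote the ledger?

no

'was writing' is progressive; for an accomplishment like 'write the ledger', it doesn't entail completion.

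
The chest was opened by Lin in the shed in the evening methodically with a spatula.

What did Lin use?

a spatula

'with a spatula' marks the instrument of the opening event.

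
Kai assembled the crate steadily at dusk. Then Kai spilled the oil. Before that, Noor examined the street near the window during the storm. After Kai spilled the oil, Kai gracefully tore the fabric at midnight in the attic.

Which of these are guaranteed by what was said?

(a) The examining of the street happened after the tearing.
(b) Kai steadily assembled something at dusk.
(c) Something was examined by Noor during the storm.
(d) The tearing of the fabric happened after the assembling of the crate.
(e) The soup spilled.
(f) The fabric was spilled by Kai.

(b), (c), (d)

(a) Not entailed — the narrative places the examining before the tearing, not after.
(b) Entailed — the original entails any weakening of itself; this just generalizes the patient.
(c) Entailed — every conjunct here is already in the original examining event.
(d) Entailed — the narrative places the assembling before the tearing.
(e) Not entailed — the oil is what spilled, not the soup.
(f) Not entailed — Kai spilled the oil, not the fabric; the fabric belongs to the tearing event.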